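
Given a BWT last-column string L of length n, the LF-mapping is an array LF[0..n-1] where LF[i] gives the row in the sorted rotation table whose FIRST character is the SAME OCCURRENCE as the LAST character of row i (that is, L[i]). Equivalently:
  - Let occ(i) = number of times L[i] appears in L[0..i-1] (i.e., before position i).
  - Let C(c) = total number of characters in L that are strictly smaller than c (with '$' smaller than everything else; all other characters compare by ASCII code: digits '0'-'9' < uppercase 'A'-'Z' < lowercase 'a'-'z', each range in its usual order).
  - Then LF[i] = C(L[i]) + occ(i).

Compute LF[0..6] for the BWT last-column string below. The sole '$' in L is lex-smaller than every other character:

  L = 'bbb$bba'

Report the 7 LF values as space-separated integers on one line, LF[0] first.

Char counts: '$':1, 'a':1, 'b':5
C (first-col start): C('$')=0, C('a')=1, C('b')=2
L[0]='b': occ=0, LF[0]=C('b')+0=2+0=2
L[1]='b': occ=1, LF[1]=C('b')+1=2+1=3
L[2]='b': occ=2, LF[2]=C('b')+2=2+2=4
L[3]='$': occ=0, LF[3]=C('$')+0=0+0=0
L[4]='b': occ=3, LF[4]=C('b')+3=2+3=5
L[5]='b': occ=4, LF[5]=C('b')+4=2+4=6
L[6]='a': occ=0, LF[6]=C('a')+0=1+0=1

Answer: 2 3 4 0 5 6 1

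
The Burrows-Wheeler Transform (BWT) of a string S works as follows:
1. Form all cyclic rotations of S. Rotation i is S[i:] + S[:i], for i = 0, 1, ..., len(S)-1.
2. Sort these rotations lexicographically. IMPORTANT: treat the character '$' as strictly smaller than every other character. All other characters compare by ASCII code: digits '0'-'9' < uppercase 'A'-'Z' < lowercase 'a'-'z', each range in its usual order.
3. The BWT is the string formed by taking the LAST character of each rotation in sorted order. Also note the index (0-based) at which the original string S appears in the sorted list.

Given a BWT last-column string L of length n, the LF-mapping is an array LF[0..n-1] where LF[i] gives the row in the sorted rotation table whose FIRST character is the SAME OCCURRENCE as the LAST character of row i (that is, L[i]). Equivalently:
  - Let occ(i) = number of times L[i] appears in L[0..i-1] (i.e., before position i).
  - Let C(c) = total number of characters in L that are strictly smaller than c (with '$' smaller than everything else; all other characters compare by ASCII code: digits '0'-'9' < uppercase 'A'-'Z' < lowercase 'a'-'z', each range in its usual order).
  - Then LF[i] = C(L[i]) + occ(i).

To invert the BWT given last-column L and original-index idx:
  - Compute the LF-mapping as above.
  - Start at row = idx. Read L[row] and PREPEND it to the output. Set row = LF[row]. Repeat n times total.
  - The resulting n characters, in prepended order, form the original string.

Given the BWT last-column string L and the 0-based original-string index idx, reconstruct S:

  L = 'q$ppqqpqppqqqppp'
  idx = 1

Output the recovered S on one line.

LF mapping: 9 0 1 2 10 11 3 12 4 5 13 14 15 6 7 8
Walk LF starting at row 1, prepending L[row]:
  step 1: row=1, L[1]='$', prepend. Next row=LF[1]=0
  step 2: row=0, L[0]='q', prepend. Next row=LF[0]=9
  step 3: row=9, L[9]='p', prepend. Next row=LF[9]=5
  step 4: row=5, L[5]='q', prepend. Next row=LF[5]=11
  step 5: row=11, L[11]='q', prepend. Next row=LF[11]=14
  step 6: row=14, L[14]='p', prepend. Next row=LF[14]=7
  step 7: row=7, L[7]='q', prepend. Next row=LF[7]=12
  step 8: row=12, L[12]='q', prepend. Next row=LF[12]=15
  step 9: row=15, L[15]='p', prepend. Next row=LF[15]=8
  step 10: row=8, L[8]='p', prepend. Next row=LF[8]=4
  step 11: row=4, L[4]='q', prepend. Next row=LF[4]=10
  step 12: row=10, L[10]='q', prepend. Next row=LF[10]=13
  step 13: row=13, L[13]='p', prepend. Next row=LF[13]=6
  step 14: row=6, L[6]='p', prepend. Next row=LF[6]=3
  step 15: row=3, L[3]='p', prepend. Next row=LF[3]=2
  step 16: row=2, L[2]='p', prepend. Next row=LF[2]=1
Reversed output: ppppqqppqqpqqpq$

Answer: ppppqqppqqpqqpq$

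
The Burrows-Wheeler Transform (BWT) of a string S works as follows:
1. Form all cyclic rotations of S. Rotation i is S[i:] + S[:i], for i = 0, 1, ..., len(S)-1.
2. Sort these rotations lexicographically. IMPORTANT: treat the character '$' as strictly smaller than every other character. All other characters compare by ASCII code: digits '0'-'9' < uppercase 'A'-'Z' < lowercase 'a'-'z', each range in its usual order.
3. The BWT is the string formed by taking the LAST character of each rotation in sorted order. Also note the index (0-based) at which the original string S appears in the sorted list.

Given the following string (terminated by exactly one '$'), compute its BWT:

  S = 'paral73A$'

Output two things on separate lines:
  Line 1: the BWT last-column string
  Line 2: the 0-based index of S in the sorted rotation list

All 9 rotations (rotation i = S[i:]+S[:i]):
  rot[0] = paral73A$
  rot[1] = aral73A$p
  rot[2] = ral73A$pa
  rot[3] = al73A$par
  rot[4] = l73A$para
  rot[5] = 73A$paral
  rot[6] = 3A$paral7
  rot[7] = A$paral73
  rot[8] = $paral73A
Sorted (with $ < everything):
  sorted[0] = $paral73A  (last char: 'A')
  sorted[1] = 3A$paral7  (last char: '7')
  sorted[2] = 73A$paral  (last char: 'l')
  sorted[3] = A$paral73  (last char: '3')
  sorted[4] = al73A$par  (last char: 'r')
  sorted[5] = aral73A$p  (last char: 'p')
  sorted[6] = l73A$para  (last char: 'a')
  sorted[7] = paral73A$  (last char: '$')
  sorted[8] = ral73A$pa  (last char: 'a')
Last column: A7l3rpa$a
Original string S is at sorted index 7

Answer: A7l3rpa$a
7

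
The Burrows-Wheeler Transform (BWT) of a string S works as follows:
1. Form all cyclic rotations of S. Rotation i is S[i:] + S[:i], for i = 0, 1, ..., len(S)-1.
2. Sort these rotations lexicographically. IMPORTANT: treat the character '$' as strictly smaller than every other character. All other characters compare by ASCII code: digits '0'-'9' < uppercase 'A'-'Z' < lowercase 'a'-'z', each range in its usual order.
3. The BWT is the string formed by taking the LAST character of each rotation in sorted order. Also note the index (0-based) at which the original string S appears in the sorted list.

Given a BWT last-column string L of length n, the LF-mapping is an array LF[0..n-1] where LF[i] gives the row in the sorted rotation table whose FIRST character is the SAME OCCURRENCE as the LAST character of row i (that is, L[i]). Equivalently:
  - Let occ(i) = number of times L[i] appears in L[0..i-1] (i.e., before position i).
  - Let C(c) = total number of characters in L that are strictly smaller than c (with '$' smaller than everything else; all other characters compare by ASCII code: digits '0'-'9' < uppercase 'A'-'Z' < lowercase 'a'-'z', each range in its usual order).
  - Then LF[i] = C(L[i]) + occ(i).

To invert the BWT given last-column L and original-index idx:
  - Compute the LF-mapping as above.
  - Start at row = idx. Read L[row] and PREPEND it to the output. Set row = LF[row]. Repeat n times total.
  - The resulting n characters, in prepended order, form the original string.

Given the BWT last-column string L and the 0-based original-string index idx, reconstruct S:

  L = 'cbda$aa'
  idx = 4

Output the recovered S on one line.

LF mapping: 5 4 6 1 0 2 3
Walk LF starting at row 4, prepending L[row]:
  step 1: row=4, L[4]='$', prepend. Next row=LF[4]=0
  step 2: row=0, L[0]='c', prepend. Next row=LF[0]=5
  step 3: row=5, L[5]='a', prepend. Next row=LF[5]=2
  step 4: row=2, L[2]='d', prepend. Next row=LF[2]=6
  step 5: row=6, L[6]='a', prepend. Next row=LF[6]=3
  step 6: row=3, L[3]='a', prepend. Next row=LF[3]=1
  step 7: row=1, L[1]='b', prepend. Next row=LF[1]=4
Reversed output: baadac$

Answer: baadac$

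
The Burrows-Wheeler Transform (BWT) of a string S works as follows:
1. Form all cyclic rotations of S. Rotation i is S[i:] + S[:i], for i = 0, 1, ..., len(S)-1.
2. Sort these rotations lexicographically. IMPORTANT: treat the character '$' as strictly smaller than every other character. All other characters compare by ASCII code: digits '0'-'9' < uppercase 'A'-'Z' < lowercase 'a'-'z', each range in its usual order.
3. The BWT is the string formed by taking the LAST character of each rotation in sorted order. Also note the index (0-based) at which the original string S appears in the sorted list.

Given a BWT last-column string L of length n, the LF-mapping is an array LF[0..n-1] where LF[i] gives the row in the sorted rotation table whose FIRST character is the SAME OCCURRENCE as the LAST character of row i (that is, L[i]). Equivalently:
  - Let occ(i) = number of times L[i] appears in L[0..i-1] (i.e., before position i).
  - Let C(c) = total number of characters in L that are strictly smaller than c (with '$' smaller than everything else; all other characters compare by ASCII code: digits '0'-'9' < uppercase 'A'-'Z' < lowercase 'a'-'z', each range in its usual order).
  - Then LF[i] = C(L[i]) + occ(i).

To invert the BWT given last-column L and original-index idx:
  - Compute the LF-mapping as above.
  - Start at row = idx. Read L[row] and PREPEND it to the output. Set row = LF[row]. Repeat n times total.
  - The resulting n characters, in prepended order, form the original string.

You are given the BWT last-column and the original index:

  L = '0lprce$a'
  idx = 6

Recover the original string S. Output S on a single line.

LF mapping: 1 5 6 7 3 4 0 2
Walk LF starting at row 6, prepending L[row]:
  step 1: row=6, L[6]='$', prepend. Next row=LF[6]=0
  step 2: row=0, L[0]='0', prepend. Next row=LF[0]=1
  step 3: row=1, L[1]='l', prepend. Next row=LF[1]=5
  step 4: row=5, L[5]='e', prepend. Next row=LF[5]=4
  step 5: row=4, L[4]='c', prepend. Next row=LF[4]=3
  step 6: row=3, L[3]='r', prepend. Next row=LF[3]=7
  step 7: row=7, L[7]='a', prepend. Next row=LF[7]=2
  step 8: row=2, L[2]='p', prepend. Next row=LF[2]=6
Reversed output: parcel0$

Answer: parcel0$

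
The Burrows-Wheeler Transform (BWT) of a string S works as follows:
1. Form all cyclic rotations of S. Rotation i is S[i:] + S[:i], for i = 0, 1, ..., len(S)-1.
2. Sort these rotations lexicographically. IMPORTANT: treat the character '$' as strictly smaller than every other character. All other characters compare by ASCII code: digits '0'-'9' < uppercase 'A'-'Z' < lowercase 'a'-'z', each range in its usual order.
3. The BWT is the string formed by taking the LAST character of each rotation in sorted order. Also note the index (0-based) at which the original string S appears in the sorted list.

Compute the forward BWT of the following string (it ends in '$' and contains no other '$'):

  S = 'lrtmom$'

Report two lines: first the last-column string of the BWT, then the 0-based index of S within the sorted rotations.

All 7 rotations (rotation i = S[i:]+S[:i]):
  rot[0] = lrtmom$
  rot[1] = rtmom$l
  rot[2] = tmom$lr
  rot[3] = mom$lrt
  rot[4] = om$lrtm
  rot[5] = m$lrtmo
  rot[6] = $lrtmom
Sorted (with $ < everything):
  sorted[0] = $lrtmom  (last char: 'm')
  sorted[1] = lrtmom$  (last char: '$')
  sorted[2] = m$lrtmo  (last char: 'o')
  sorted[3] = mom$lrt  (last char: 't')
  sorted[4] = om$lrtm  (last char: 'm')
  sorted[5] = rtmom$l  (last char: 'l')
  sorted[6] = tmom$lr  (last char: 'r')
Last column: m$otmlr
Original string S is at sorted index 1

Answer: m$otmlr
1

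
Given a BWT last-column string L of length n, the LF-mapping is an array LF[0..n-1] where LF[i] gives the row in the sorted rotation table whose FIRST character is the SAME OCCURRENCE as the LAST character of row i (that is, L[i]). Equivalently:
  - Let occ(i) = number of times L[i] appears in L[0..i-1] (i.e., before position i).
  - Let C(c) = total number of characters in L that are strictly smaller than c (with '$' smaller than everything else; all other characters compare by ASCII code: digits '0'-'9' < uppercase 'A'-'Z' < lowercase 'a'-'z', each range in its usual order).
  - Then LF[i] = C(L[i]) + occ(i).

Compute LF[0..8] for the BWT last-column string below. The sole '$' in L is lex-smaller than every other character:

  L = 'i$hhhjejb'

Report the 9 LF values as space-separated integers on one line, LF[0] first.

Char counts: '$':1, 'b':1, 'e':1, 'h':3, 'i':1, 'j':2
C (first-col start): C('$')=0, C('b')=1, C('e')=2, C('h')=3, C('i')=6, C('j')=7
L[0]='i': occ=0, LF[0]=C('i')+0=6+0=6
L[1]='$': occ=0, LF[1]=C('$')+0=0+0=0
L[2]='h': occ=0, LF[2]=C('h')+0=3+0=3
L[3]='h': occ=1, LF[3]=C('h')+1=3+1=4
L[4]='h': occ=2, LF[4]=C('h')+2=3+2=5
L[5]='j': occ=0, LF[5]=C('j')+0=7+0=7
L[6]='e': occ=0, LF[6]=C('e')+0=2+0=2
L[7]='j': occ=1, LF[7]=C('j')+1=7+1=8
L[8]='b': occ=0, LF[8]=C('b')+0=1+0=1

Answer: 6 0 3 4 5 7 2 8 1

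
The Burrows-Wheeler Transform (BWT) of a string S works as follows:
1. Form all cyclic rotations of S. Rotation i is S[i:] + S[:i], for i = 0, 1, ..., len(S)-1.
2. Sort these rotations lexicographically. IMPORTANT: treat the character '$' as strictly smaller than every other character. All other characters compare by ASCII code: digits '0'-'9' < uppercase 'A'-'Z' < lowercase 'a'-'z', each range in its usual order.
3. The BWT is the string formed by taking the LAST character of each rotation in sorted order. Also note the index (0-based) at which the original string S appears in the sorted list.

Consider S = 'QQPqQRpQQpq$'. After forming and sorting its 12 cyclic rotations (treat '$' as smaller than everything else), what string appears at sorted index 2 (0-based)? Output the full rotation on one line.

Answer: QPqQRpQQpq$Q

Derivation:
All 12 rotations (rotation i = S[i:]+S[:i]):
  rot[0] = QQPqQRpQQpq$
  rot[1] = QPqQRpQQpq$Q
  rot[2] = PqQRpQQpq$QQ
  rot[3] = qQRpQQpq$QQP
  rot[4] = QRpQQpq$QQPq
  rot[5] = RpQQpq$QQPqQ
  rot[6] = pQQpq$QQPqQR
  rot[7] = QQpq$QQPqQRp
  rot[8] = Qpq$QQPqQRpQ
  rot[9] = pq$QQPqQRpQQ
  rot[10] = q$QQPqQRpQQp
  rot[11] = $QQPqQRpQQpq
Sorted (with $ < everything):
  sorted[0] = $QQPqQRpQQpq
  sorted[1] = PqQRpQQpq$QQ
  sorted[2] = QPqQRpQQpq$Q
  sorted[3] = QQPqQRpQQpq$
  sorted[4] = QQpq$QQPqQRp
  sorted[5] = QRpQQpq$QQPq
  sorted[6] = Qpq$QQPqQRpQ
  sorted[7] = RpQQpq$QQPqQ
  sorted[8] = pQQpq$QQPqQR
  sorted[9] = pq$QQPqQRpQQ
  sorted[10] = q$QQPqQRpQQp
  sorted[11] = qQRpQQpq$QQP
sorted[2] = QPqQRpQQpq$Q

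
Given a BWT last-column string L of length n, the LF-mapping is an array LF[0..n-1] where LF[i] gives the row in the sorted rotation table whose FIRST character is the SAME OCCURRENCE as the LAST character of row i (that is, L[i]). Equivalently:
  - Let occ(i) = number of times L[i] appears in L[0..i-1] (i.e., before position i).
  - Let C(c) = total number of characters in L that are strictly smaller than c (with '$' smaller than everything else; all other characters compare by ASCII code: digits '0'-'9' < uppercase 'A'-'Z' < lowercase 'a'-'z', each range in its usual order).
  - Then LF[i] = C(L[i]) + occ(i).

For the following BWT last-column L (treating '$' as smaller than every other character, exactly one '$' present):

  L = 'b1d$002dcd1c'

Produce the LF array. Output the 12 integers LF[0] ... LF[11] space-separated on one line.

Char counts: '$':1, '0':2, '1':2, '2':1, 'b':1, 'c':2, 'd':3
C (first-col start): C('$')=0, C('0')=1, C('1')=3, C('2')=5, C('b')=6, C('c')=7, C('d')=9
L[0]='b': occ=0, LF[0]=C('b')+0=6+0=6
L[1]='1': occ=0, LF[1]=C('1')+0=3+0=3
L[2]='d': occ=0, LF[2]=C('d')+0=9+0=9
L[3]='$': occ=0, LF[3]=C('$')+0=0+0=0
L[4]='0': occ=0, LF[4]=C('0')+0=1+0=1
L[5]='0': occ=1, LF[5]=C('0')+1=1+1=2
L[6]='2': occ=0, LF[6]=C('2')+0=5+0=5
L[7]='d': occ=1, LF[7]=C('d')+1=9+1=10
L[8]='c': occ=0, LF[8]=C('c')+0=7+0=7
L[9]='d': occ=2, LF[9]=C('d')+2=9+2=11
L[10]='1': occ=1, LF[10]=C('1')+1=3+1=4
L[11]='c': occ=1, LF[11]=C('c')+1=7+1=8

Answer: 6 3 9 0 1 2 5 10 7 11 4 8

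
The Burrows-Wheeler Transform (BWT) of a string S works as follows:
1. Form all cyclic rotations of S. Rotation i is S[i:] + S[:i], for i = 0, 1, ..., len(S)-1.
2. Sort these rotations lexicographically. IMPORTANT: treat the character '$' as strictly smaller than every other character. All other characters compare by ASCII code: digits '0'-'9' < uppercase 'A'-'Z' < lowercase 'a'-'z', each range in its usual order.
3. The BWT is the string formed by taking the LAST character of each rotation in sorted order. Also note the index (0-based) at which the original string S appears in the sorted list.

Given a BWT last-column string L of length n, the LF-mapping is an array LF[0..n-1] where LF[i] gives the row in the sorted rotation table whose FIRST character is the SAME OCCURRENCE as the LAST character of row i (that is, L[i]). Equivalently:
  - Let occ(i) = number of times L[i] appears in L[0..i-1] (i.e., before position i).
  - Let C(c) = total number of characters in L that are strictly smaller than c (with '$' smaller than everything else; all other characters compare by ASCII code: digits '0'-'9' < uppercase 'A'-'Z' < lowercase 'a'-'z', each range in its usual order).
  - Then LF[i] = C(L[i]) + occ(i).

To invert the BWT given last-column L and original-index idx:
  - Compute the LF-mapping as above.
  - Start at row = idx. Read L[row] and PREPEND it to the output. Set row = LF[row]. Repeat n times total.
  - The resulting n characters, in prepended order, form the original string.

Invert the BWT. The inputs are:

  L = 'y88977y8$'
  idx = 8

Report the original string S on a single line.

Answer: y987878y$

Derivation:
LF mapping: 7 3 4 6 1 2 8 5 0
Walk LF starting at row 8, prepending L[row]:
  step 1: row=8, L[8]='$', prepend. Next row=LF[8]=0
  step 2: row=0, L[0]='y', prepend. Next row=LF[0]=7
  step 3: row=7, L[7]='8', prepend. Next row=LF[7]=5
  step 4: row=5, L[5]='7', prepend. Next row=LF[5]=2
  step 5: row=2, L[2]='8', prepend. Next row=LF[2]=4
  step 6: row=4, L[4]='7', prepend. Next row=LF[4]=1
  step 7: row=1, L[1]='8', prepend. Next row=LF[1]=3
  step 8: row=3, L[3]='9', prepend. Next row=LF[3]=6
  step 9: row=6, L[6]='y', prepend. Next row=LF[6]=8
Reversed output: y987878y$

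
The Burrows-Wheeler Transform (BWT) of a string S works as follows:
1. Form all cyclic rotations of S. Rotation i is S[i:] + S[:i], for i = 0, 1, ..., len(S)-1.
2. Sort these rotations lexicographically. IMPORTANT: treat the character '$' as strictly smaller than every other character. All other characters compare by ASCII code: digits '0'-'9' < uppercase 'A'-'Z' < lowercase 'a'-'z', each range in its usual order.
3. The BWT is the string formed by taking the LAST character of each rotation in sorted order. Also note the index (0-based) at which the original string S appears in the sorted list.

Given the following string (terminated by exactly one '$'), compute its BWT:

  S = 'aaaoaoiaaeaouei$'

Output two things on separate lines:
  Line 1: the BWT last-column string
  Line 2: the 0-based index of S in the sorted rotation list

All 16 rotations (rotation i = S[i:]+S[:i]):
  rot[0] = aaaoaoiaaeaouei$
  rot[1] = aaoaoiaaeaouei$a
  rot[2] = aoaoiaaeaouei$aa
  rot[3] = oaoiaaeaouei$aaa
  rot[4] = aoiaaeaouei$aaao
  rot[5] = oiaaeaouei$aaaoa
  rot[6] = iaaeaouei$aaaoao
  rot[7] = aaeaouei$aaaoaoi
  rot[8] = aeaouei$aaaoaoia
  rot[9] = eaouei$aaaoaoiaa
  rot[10] = aouei$aaaoaoiaae
  rot[11] = ouei$aaaoaoiaaea
  rot[12] = uei$aaaoaoiaaeao
  rot[13] = ei$aaaoaoiaaeaou
  rot[14] = i$aaaoaoiaaeaoue
  rot[15] = $aaaoaoiaaeaouei
Sorted (with $ < everything):
  sorted[0] = $aaaoaoiaaeaouei  (last char: 'i')
  sorted[1] = aaaoaoiaaeaouei$  (last char: '$')
  sorted[2] = aaeaouei$aaaoaoi  (last char: 'i')
  sorted[3] = aaoaoiaaeaouei$a  (last char: 'a')
  sorted[4] = aeaouei$aaaoaoia  (last char: 'a')
  sorted[5] = aoaoiaaeaouei$aa  (last char: 'a')
  sorted[6] = aoiaaeaouei$aaao  (last char: 'o')
  sorted[7] = aouei$aaaoaoiaae  (last char: 'e')
  sorted[8] = eaouei$aaaoaoiaa  (last char: 'a')
  sorted[9] = ei$aaaoaoiaaeaou  (last char: 'u')
  sorted[10] = i$aaaoaoiaaeaoue  (last char: 'e')
  sorted[11] = iaaeaouei$aaaoao  (last char: 'o')
  sorted[12] = oaoiaaeaouei$aaa  (last char: 'a')
  sorted[13] = oiaaeaouei$aaaoa  (last char: 'a')
  sorted[14] = ouei$aaaoaoiaaea  (last char: 'a')
  sorted[15] = uei$aaaoaoiaaeao  (last char: 'o')
Last column: i$iaaaoeaueoaaao
Original string S is at sorted index 1

Answer: i$iaaaoeaueoaaao
1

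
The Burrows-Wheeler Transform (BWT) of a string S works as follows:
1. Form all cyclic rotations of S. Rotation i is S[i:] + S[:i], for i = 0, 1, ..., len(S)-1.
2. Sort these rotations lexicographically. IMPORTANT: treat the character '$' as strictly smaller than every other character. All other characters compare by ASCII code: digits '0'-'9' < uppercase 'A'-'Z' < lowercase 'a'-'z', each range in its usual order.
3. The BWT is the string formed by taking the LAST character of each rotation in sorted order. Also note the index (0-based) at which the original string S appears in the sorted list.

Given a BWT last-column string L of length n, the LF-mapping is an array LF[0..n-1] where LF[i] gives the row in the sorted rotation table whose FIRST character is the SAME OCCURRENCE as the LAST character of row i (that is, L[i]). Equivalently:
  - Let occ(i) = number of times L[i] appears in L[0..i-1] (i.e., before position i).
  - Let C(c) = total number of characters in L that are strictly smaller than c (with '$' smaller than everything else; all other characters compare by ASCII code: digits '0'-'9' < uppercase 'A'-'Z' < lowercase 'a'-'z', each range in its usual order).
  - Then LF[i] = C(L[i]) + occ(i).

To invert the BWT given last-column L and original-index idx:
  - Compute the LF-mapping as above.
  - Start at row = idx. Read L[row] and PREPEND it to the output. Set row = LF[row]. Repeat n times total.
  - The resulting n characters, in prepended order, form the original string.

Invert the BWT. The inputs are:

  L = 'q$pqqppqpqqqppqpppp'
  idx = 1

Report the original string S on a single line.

Answer: pppqppqppqpqqpqpqq$

Derivation:
LF mapping: 11 0 1 12 13 2 3 14 4 15 16 17 5 6 18 7 8 9 10
Walk LF starting at row 1, prepending L[row]:
  step 1: row=1, L[1]='$', prepend. Next row=LF[1]=0
  step 2: row=0, L[0]='q', prepend. Next row=LF[0]=11
  step 3: row=11, L[11]='q', prepend. Next row=LF[11]=17
  step 4: row=17, L[17]='p', prepend. Next row=LF[17]=9
  step 5: row=9, L[9]='q', prepend. Next row=LF[9]=15
  step 6: row=15, L[15]='p', prepend. Next row=LF[15]=7
  step 7: row=7, L[7]='q', prepend. Next row=LF[7]=14
  step 8: row=14, L[14]='q', prepend. Next row=LF[14]=18
  step 9: row=18, L[18]='p', prepend. Next row=LF[18]=10
  step 10: row=10, L[10]='q', prepend. Next row=LF[10]=16
  step 11: row=16, L[16]='p', prepend. Next row=LF[16]=8
  step 12: row=8, L[8]='p', prepend. Next row=LF[8]=4
  step 13: row=4, L[4]='q', prepend. Next row=LF[4]=13
  step 14: row=13, L[13]='p', prepend. Next row=LF[13]=6
  step 15: row=6, L[6]='p', prepend. Next row=LF[6]=3
  step 16: row=3, L[3]='q', prepend. Next row=LF[3]=12
  step 17: row=12, L[12]='p', prepend. Next row=LF[12]=5
  step 18: row=5, L[5]='p', prepend. Next row=LF[5]=2
  step 19: row=2, L[2]='p', prepend. Next row=LF[2]=1
Reversed output: pppqppqppqpqqpqpqq$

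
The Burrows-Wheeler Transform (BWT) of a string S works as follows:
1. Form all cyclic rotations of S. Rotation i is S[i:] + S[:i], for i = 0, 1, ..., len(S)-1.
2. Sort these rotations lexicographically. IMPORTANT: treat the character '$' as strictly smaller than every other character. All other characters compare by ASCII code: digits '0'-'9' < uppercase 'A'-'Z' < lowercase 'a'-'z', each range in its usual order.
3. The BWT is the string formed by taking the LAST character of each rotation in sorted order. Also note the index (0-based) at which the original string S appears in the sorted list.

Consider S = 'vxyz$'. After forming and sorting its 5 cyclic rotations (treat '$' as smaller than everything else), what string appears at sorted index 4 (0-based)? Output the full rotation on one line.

All 5 rotations (rotation i = S[i:]+S[:i]):
  rot[0] = vxyz$
  rot[1] = xyz$v
  rot[2] = yz$vx
  rot[3] = z$vxy
  rot[4] = $vxyz
Sorted (with $ < everything):
  sorted[0] = $vxyz
  sorted[1] = vxyz$
  sorted[2] = xyz$v
  sorted[3] = yz$vx
  sorted[4] = z$vxy
sorted[4] = z$vxy

Answer: z$vxy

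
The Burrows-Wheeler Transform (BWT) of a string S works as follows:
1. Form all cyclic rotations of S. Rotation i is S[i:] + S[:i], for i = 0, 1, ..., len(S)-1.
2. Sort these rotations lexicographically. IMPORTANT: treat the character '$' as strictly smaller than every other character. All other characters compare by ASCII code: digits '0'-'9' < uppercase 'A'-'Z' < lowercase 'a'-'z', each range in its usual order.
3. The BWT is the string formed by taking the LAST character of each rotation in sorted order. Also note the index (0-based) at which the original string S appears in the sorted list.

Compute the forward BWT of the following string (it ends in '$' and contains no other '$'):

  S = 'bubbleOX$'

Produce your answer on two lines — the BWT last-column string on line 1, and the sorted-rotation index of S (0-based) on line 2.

All 9 rotations (rotation i = S[i:]+S[:i]):
  rot[0] = bubbleOX$
  rot[1] = ubbleOX$b
  rot[2] = bbleOX$bu
  rot[3] = bleOX$bub
  rot[4] = leOX$bubb
  rot[5] = eOX$bubbl
  rot[6] = OX$bubble
  rot[7] = X$bubbleO
  rot[8] = $bubbleOX
Sorted (with $ < everything):
  sorted[0] = $bubbleOX  (last char: 'X')
  sorted[1] = OX$bubble  (last char: 'e')
  sorted[2] = X$bubbleO  (last char: 'O')
  sorted[3] = bbleOX$bu  (last char: 'u')
  sorted[4] = bleOX$bub  (last char: 'b')
  sorted[5] = bubbleOX$  (last char: '$')
  sorted[6] = eOX$bubbl  (last char: 'l')
  sorted[7] = leOX$bubb  (last char: 'b')
  sorted[8] = ubbleOX$b  (last char: 'b')
Last column: XeOub$lbb
Original string S is at sorted index 5

Answer: XeOub$lbb
5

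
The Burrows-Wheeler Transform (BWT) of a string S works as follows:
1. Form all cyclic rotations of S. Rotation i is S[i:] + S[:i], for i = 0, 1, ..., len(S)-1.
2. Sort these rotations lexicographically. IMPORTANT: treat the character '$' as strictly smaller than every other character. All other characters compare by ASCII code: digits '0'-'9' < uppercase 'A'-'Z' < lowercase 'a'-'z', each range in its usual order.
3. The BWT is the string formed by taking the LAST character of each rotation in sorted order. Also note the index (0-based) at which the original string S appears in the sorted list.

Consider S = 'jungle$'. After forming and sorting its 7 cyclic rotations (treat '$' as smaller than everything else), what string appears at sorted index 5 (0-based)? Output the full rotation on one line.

Answer: ngle$ju

Derivation:
All 7 rotations (rotation i = S[i:]+S[:i]):
  rot[0] = jungle$
  rot[1] = ungle$j
  rot[2] = ngle$ju
  rot[3] = gle$jun
  rot[4] = le$jung
  rot[5] = e$jungl
  rot[6] = $jungle
Sorted (with $ < everything):
  sorted[0] = $jungle
  sorted[1] = e$jungl
  sorted[2] = gle$jun
  sorted[3] = jungle$
  sorted[4] = le$jung
  sorted[5] = ngle$ju
  sorted[6] = ungle$j
sorted[5] = ngle$ju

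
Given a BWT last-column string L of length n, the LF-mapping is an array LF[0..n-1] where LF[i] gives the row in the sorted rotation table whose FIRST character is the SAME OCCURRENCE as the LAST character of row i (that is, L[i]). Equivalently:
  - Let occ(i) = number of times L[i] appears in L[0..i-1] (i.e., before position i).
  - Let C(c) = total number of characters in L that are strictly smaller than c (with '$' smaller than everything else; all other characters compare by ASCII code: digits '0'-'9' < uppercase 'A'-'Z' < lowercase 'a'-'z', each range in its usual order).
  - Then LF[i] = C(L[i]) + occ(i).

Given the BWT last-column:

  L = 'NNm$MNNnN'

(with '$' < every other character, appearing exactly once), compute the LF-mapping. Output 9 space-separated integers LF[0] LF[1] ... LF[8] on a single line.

Answer: 2 3 7 0 1 4 5 8 6

Derivation:
Char counts: '$':1, 'M':1, 'N':5, 'm':1, 'n':1
C (first-col start): C('$')=0, C('M')=1, C('N')=2, C('m')=7, C('n')=8
L[0]='N': occ=0, LF[0]=C('N')+0=2+0=2
L[1]='N': occ=1, LF[1]=C('N')+1=2+1=3
L[2]='m': occ=0, LF[2]=C('m')+0=7+0=7
L[3]='$': occ=0, LF[3]=C('$')+0=0+0=0
L[4]='M': occ=0, LF[4]=C('M')+0=1+0=1
L[5]='N': occ=2, LF[5]=C('N')+2=2+2=4
L[6]='N': occ=3, LF[6]=C('N')+3=2+3=5
L[7]='n': occ=0, LF[7]=C('n')+0=8+0=8
L[8]='N': occ=4, LF[8]=C('N')+4=2+4=6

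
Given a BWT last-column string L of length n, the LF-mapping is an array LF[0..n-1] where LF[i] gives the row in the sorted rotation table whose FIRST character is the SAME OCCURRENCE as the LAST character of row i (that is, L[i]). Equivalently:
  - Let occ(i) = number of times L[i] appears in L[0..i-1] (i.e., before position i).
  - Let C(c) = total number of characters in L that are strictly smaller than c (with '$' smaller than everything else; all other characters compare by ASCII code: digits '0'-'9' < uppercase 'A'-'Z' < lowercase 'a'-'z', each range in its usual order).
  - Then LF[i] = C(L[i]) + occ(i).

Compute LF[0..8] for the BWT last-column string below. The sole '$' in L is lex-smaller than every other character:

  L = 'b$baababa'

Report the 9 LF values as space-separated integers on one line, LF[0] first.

Answer: 5 0 6 1 2 7 3 8 4

Derivation:
Char counts: '$':1, 'a':4, 'b':4
C (first-col start): C('$')=0, C('a')=1, C('b')=5
L[0]='b': occ=0, LF[0]=C('b')+0=5+0=5
L[1]='$': occ=0, LF[1]=C('$')+0=0+0=0
L[2]='b': occ=1, LF[2]=C('b')+1=5+1=6
L[3]='a': occ=0, LF[3]=C('a')+0=1+0=1
L[4]='a': occ=1, LF[4]=C('a')+1=1+1=2
L[5]='b': occ=2, LF[5]=C('b')+2=5+2=7
L[6]='a': occ=2, LF[6]=C('a')+2=1+2=3
L[7]='b': occ=3, LF[7]=C('b')+3=5+3=8
L[8]='a': occ=3, LF[8]=C('a')+3=1+3=4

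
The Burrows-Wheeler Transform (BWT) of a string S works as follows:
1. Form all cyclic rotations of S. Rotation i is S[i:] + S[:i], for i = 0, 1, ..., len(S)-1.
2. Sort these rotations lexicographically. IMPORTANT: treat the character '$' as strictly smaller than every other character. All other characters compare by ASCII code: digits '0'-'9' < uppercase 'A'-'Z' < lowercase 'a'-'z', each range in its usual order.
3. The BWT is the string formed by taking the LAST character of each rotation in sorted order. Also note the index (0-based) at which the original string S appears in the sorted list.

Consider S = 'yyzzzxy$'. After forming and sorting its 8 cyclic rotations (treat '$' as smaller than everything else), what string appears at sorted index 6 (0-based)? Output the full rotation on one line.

Answer: zzxy$yyz

Derivation:
All 8 rotations (rotation i = S[i:]+S[:i]):
  rot[0] = yyzzzxy$
  rot[1] = yzzzxy$y
  rot[2] = zzzxy$yy
  rot[3] = zzxy$yyz
  rot[4] = zxy$yyzz
  rot[5] = xy$yyzzz
  rot[6] = y$yyzzzx
  rot[7] = $yyzzzxy
Sorted (with $ < everything):
  sorted[0] = $yyzzzxy
  sorted[1] = xy$yyzzz
  sorted[2] = y$yyzzzx
  sorted[3] = yyzzzxy$
  sorted[4] = yzzzxy$y
  sorted[5] = zxy$yyzz
  sorted[6] = zzxy$yyz
  sorted[7] = zzzxy$yy
sorted[6] = zzxy$yyz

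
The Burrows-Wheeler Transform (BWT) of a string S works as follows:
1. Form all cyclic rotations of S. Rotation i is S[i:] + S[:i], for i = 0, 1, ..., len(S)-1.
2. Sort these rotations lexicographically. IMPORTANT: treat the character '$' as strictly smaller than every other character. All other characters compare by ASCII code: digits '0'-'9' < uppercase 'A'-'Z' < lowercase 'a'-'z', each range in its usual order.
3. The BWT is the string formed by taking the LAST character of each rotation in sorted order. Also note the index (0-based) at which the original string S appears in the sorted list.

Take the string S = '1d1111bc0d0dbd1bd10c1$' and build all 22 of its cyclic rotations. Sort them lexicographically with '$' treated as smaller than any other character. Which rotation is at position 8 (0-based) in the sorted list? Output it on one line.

Answer: 11bc0d0dbd1bd10c1$1d11

Derivation:
All 22 rotations (rotation i = S[i:]+S[:i]):
  rot[0] = 1d1111bc0d0dbd1bd10c1$
  rot[1] = d1111bc0d0dbd1bd10c1$1
  rot[2] = 1111bc0d0dbd1bd10c1$1d
  rot[3] = 111bc0d0dbd1bd10c1$1d1
  rot[4] = 11bc0d0dbd1bd10c1$1d11
  rot[5] = 1bc0d0dbd1bd10c1$1d111
  rot[6] = bc0d0dbd1bd10c1$1d1111
  rot[7] = c0d0dbd1bd10c1$1d1111b
  rot[8] = 0d0dbd1bd10c1$1d1111bc
  rot[9] = d0dbd1bd10c1$1d1111bc0
  rot[10] = 0dbd1bd10c1$1d1111bc0d
  rot[11] = dbd1bd10c1$1d1111bc0d0
  rot[12] = bd1bd10c1$1d1111bc0d0d
  rot[13] = d1bd10c1$1d1111bc0d0db
  rot[14] = 1bd10c1$1d1111bc0d0dbd
  rot[15] = bd10c1$1d1111bc0d0dbd1
  rot[16] = d10c1$1d1111bc0d0dbd1b
  rot[17] = 10c1$1d1111bc0d0dbd1bd
  rot[18] = 0c1$1d1111bc0d0dbd1bd1
  rot[19] = c1$1d1111bc0d0dbd1bd10
  rot[20] = 1$1d1111bc0d0dbd1bd10c
  rot[21] = $1d1111bc0d0dbd1bd10c1
Sorted (with $ < everything):
  sorted[0] = $1d1111bc0d0dbd1bd10c1
  sorted[1] = 0c1$1d1111bc0d0dbd1bd1
  sorted[2] = 0d0dbd1bd10c1$1d1111bc
  sorted[3] = 0dbd1bd10c1$1d1111bc0d
  sorted[4] = 1$1d1111bc0d0dbd1bd10c
  sorted[5] = 10c1$1d1111bc0d0dbd1bd
  sorted[6] = 1111bc0d0dbd1bd10c1$1d
  sorted[7] = 111bc0d0dbd1bd10c1$1d1
  sorted[8] = 11bc0d0dbd1bd10c1$1d11
  sorted[9] = 1bc0d0dbd1bd10c1$1d111
  sorted[10] = 1bd10c1$1d1111bc0d0dbd
  sorted[11] = 1d1111bc0d0dbd1bd10c1$
  sorted[12] = bc0d0dbd1bd10c1$1d1111
  sorted[13] = bd10c1$1d1111bc0d0dbd1
  sorted[14] = bd1bd10c1$1d1111bc0d0d
  sorted[15] = c0d0dbd1bd10c1$1d1111b
  sorted[16] = c1$1d1111bc0d0dbd1bd10
  sorted[17] = d0dbd1bd10c1$1d1111bc0
  sorted[18] = d10c1$1d1111bc0d0dbd1b
  sorted[19] = d1111bc0d0dbd1bd10c1$1
  sorted[20] = d1bd10c1$1d1111bc0d0db
  sorted[21] = dbd1bd10c1$1d1111bc0d0
sorted[8] = 11bc0d0dbd1bd10c1$1d11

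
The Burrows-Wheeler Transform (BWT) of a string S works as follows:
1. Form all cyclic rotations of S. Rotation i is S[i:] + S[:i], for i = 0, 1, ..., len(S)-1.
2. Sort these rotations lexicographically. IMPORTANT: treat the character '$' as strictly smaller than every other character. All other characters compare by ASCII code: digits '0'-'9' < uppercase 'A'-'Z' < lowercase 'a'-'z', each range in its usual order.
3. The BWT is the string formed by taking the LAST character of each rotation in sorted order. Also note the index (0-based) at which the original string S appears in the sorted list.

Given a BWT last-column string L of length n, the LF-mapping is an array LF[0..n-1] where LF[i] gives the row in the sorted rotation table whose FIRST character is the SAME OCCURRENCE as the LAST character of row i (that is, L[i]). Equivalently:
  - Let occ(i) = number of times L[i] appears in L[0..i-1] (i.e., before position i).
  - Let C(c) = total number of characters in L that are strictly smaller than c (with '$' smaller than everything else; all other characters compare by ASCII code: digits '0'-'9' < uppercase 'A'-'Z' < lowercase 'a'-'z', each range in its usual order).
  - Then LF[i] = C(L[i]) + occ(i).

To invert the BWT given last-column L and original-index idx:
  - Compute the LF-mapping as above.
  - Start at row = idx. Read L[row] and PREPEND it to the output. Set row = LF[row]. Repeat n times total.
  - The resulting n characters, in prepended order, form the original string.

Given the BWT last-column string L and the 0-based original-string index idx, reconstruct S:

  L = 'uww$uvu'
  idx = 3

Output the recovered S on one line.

LF mapping: 1 5 6 0 2 4 3
Walk LF starting at row 3, prepending L[row]:
  step 1: row=3, L[3]='$', prepend. Next row=LF[3]=0
  step 2: row=0, L[0]='u', prepend. Next row=LF[0]=1
  step 3: row=1, L[1]='w', prepend. Next row=LF[1]=5
  step 4: row=5, L[5]='v', prepend. Next row=LF[5]=4
  step 5: row=4, L[4]='u', prepend. Next row=LF[4]=2
  step 6: row=2, L[2]='w', prepend. Next row=LF[2]=6
  step 7: row=6, L[6]='u', prepend. Next row=LF[6]=3
Reversed output: uwuvwu$

Answer: uwuvwu$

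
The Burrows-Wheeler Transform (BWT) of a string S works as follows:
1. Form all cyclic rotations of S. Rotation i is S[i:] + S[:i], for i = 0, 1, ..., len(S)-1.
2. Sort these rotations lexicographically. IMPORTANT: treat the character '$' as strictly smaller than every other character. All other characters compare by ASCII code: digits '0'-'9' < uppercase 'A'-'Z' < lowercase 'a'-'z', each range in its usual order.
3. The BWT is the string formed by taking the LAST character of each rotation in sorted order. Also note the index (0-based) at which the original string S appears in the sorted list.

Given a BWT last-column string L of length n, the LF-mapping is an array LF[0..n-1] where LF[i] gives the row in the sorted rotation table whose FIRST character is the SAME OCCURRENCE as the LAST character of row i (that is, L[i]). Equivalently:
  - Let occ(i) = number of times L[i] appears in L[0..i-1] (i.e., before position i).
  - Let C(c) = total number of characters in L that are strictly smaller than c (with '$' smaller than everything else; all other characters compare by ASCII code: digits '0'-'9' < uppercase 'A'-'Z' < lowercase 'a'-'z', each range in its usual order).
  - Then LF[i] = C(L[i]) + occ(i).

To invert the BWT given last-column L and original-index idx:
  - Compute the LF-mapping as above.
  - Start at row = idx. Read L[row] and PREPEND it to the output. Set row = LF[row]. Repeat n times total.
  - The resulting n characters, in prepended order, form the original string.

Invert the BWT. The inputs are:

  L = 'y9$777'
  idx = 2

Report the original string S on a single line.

Answer: 7977y$

Derivation:
LF mapping: 5 4 0 1 2 3
Walk LF starting at row 2, prepending L[row]:
  step 1: row=2, L[2]='$', prepend. Next row=LF[2]=0
  step 2: row=0, L[0]='y', prepend. Next row=LF[0]=5
  step 3: row=5, L[5]='7', prepend. Next row=LF[5]=3
  step 4: row=3, L[3]='7', prepend. Next row=LF[3]=1
  step 5: row=1, L[1]='9', prepend. Next row=LF[1]=4
  step 6: row=4, L[4]='7', prepend. Next row=LF[4]=2
Reversed output: 7977y$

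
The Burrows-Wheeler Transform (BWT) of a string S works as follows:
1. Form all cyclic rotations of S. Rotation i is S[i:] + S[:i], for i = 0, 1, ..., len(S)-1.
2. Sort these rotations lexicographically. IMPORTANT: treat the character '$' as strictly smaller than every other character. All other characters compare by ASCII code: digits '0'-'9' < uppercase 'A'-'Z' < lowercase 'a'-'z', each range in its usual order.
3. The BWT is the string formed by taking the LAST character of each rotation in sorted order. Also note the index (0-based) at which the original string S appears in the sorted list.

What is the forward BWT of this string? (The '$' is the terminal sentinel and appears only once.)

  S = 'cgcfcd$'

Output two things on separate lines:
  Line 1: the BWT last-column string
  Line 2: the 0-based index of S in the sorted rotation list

All 7 rotations (rotation i = S[i:]+S[:i]):
  rot[0] = cgcfcd$
  rot[1] = gcfcd$c
  rot[2] = cfcd$cg
  rot[3] = fcd$cgc
  rot[4] = cd$cgcf
  rot[5] = d$cgcfc
  rot[6] = $cgcfcd
Sorted (with $ < everything):
  sorted[0] = $cgcfcd  (last char: 'd')
  sorted[1] = cd$cgcf  (last char: 'f')
  sorted[2] = cfcd$cg  (last char: 'g')
  sorted[3] = cgcfcd$  (last char: '$')
  sorted[4] = d$cgcfc  (last char: 'c')
  sorted[5] = fcd$cgc  (last char: 'c')
  sorted[6] = gcfcd$c  (last char: 'c')
Last column: dfg$ccc
Original string S is at sorted index 3

Answer: dfg$ccc
3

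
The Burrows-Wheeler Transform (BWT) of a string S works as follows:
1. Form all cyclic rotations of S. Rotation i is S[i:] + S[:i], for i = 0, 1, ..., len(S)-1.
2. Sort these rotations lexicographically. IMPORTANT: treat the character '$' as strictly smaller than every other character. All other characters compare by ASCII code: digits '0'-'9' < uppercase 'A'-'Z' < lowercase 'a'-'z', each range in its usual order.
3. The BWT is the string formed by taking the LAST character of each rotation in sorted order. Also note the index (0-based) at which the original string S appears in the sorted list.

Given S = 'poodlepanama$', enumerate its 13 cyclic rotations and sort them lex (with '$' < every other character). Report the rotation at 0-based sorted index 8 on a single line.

All 13 rotations (rotation i = S[i:]+S[:i]):
  rot[0] = poodlepanama$
  rot[1] = oodlepanama$p
  rot[2] = odlepanama$po
  rot[3] = dlepanama$poo
  rot[4] = lepanama$pood
  rot[5] = epanama$poodl
  rot[6] = panama$poodle
  rot[7] = anama$poodlep
  rot[8] = nama$poodlepa
  rot[9] = ama$poodlepan
  rot[10] = ma$poodlepana
  rot[11] = a$poodlepanam
  rot[12] = $poodlepanama
Sorted (with $ < everything):
  sorted[0] = $poodlepanama
  sorted[1] = a$poodlepanam
  sorted[2] = ama$poodlepan
  sorted[3] = anama$poodlep
  sorted[4] = dlepanama$poo
  sorted[5] = epanama$poodl
  sorted[6] = lepanama$pood
  sorted[7] = ma$poodlepana
  sorted[8] = nama$poodlepa
  sorted[9] = odlepanama$po
  sorted[10] = oodlepanama$p
  sorted[11] = panama$poodle
  sorted[12] = poodlepanama$
sorted[8] = nama$poodlepa

Answer: nama$poodlepa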